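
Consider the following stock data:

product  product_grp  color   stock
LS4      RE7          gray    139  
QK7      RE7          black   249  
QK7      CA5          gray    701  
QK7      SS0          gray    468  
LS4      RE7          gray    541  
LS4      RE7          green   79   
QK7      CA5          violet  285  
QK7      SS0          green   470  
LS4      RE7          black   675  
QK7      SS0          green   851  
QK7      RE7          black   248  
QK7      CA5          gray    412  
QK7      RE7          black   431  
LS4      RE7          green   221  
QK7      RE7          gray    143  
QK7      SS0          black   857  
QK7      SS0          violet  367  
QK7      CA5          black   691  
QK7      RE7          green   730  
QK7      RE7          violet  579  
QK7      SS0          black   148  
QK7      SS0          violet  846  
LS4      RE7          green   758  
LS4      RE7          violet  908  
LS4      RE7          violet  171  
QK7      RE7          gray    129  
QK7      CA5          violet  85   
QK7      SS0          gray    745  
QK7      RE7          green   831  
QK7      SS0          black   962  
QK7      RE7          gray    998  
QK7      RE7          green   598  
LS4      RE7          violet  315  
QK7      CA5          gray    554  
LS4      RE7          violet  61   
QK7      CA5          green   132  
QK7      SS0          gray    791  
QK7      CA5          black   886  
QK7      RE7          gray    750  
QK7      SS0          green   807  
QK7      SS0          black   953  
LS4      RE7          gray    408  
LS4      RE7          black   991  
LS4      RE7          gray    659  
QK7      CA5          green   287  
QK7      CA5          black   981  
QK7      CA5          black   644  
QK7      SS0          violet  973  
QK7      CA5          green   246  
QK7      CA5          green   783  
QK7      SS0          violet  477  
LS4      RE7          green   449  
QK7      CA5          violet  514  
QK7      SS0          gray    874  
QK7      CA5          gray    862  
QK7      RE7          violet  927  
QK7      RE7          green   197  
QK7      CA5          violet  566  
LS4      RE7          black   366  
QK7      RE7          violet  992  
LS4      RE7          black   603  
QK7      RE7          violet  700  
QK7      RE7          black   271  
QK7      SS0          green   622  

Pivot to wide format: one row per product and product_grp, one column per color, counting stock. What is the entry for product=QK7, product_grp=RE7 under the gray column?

4

Rows with product=QK7, product_grp=RE7 and color=gray: stock values are 143, 129, 998, 750.
4 rows match — count = 4.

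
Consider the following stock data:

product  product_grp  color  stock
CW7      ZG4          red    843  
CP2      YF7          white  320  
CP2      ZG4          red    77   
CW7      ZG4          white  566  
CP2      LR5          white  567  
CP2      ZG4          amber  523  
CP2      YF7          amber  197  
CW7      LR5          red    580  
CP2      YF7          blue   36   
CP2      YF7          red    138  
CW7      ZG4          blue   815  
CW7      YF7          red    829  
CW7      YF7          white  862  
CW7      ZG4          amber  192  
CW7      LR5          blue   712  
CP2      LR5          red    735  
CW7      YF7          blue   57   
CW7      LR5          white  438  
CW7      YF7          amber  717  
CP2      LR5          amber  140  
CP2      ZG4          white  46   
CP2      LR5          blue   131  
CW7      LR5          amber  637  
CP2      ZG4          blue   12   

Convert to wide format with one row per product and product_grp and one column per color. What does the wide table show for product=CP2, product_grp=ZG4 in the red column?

Wide layout: rows indexed by product and product_grp, columns are the 4 distinct color values (red, white, amber, blue).
Cell (product=CP2, product_grp=ZG4, color=red) draws from the long row where product=CP2, product_grp=ZG4 and color=red, which has stock=77.

77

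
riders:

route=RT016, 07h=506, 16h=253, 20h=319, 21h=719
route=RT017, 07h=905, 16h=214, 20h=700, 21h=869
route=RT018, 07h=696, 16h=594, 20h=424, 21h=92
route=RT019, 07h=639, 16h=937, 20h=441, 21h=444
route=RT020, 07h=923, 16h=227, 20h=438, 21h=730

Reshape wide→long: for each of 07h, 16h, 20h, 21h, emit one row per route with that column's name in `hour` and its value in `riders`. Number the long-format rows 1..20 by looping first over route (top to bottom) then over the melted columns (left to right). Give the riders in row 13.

20 rows total (5 × 4). Row 13: index ⌊(13-1)/4⌋ = 3 into route → RT019; (13-1) mod 4 = 0 into the melted columns → 07h.
So row 13 is (RT019, 07h, 639); riders = 639.

639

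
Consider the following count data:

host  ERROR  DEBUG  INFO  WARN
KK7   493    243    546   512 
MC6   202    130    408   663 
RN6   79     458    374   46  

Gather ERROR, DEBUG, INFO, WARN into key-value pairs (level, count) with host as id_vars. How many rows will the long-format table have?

3 host values × 4 melted columns = 12 rows.

12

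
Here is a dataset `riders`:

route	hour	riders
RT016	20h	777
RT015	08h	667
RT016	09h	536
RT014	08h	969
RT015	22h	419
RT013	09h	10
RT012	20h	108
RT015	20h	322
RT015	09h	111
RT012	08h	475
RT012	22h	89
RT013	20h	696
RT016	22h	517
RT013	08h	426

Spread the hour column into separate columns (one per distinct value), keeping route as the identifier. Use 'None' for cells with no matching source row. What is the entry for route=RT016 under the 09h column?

The long row with route=RT016, hour=09h has riders=536.

536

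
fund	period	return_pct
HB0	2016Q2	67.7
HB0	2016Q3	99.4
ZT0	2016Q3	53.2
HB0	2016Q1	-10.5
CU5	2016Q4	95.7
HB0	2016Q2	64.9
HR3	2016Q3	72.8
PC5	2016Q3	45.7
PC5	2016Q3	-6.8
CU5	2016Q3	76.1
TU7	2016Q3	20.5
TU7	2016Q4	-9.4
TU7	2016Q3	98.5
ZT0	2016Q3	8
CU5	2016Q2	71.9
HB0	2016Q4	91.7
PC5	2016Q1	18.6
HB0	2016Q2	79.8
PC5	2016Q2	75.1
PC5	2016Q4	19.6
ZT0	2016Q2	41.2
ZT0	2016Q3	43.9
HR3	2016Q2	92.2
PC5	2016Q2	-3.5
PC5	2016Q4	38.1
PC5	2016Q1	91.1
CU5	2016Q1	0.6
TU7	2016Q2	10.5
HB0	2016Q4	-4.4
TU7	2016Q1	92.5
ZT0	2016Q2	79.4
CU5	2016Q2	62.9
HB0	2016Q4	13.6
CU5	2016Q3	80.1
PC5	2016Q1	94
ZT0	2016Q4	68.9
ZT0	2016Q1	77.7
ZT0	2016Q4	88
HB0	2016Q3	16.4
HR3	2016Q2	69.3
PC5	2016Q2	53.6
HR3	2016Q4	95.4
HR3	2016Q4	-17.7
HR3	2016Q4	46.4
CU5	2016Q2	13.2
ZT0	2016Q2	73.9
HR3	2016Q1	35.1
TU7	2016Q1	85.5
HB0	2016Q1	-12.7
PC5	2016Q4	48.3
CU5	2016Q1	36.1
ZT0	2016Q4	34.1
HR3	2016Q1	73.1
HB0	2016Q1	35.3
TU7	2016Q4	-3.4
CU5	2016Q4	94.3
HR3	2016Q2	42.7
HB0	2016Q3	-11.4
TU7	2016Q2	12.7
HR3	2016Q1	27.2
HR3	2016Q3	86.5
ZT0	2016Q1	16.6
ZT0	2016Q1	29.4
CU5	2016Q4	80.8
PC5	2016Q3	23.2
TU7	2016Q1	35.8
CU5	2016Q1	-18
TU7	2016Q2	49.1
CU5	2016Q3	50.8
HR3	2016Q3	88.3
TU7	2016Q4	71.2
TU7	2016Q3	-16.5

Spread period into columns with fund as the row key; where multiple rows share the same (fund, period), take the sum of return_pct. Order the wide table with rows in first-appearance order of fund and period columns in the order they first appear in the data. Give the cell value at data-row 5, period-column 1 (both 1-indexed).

125.2

With rows in first-appearance order of fund, row 5 is fund=PC5. period columns in first-appearance order: 2016Q2, 2016Q3, 2016Q1, 2016Q4; column 1 is 2016Q2.
Long rows with fund=PC5, period=2016Q2: 75.1 + -3.5 + 53.6 = 125.2.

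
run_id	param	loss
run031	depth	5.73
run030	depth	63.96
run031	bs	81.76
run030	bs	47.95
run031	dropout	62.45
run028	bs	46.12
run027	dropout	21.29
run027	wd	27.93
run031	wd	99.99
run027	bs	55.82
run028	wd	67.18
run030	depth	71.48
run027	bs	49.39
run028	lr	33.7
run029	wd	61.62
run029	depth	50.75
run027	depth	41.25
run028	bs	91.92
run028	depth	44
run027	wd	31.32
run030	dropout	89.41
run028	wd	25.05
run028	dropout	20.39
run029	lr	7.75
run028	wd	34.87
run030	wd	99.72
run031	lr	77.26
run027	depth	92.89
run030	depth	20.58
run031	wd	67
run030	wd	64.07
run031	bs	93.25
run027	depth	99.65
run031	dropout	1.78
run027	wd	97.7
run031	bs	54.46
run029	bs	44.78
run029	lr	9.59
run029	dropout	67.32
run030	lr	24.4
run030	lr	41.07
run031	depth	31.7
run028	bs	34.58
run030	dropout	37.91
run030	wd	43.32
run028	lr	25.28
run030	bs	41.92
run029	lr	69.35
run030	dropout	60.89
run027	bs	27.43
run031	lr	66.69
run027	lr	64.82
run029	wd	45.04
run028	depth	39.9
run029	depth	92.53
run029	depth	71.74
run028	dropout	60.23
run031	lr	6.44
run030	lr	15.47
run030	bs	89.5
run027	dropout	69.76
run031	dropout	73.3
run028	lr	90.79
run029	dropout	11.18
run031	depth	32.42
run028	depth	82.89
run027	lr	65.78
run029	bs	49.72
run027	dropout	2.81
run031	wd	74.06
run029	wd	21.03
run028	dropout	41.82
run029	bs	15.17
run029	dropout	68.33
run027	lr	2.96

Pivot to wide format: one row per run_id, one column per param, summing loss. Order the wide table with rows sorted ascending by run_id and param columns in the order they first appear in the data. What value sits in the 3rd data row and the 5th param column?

86.69

With rows sorted ascending by run_id, row 3 is run_id=run029. param columns in first-appearance order: depth, bs, dropout, wd, lr; column 5 is lr.
Long rows with run_id=run029, param=lr: 7.75 + 9.59 + 69.35 = 86.69.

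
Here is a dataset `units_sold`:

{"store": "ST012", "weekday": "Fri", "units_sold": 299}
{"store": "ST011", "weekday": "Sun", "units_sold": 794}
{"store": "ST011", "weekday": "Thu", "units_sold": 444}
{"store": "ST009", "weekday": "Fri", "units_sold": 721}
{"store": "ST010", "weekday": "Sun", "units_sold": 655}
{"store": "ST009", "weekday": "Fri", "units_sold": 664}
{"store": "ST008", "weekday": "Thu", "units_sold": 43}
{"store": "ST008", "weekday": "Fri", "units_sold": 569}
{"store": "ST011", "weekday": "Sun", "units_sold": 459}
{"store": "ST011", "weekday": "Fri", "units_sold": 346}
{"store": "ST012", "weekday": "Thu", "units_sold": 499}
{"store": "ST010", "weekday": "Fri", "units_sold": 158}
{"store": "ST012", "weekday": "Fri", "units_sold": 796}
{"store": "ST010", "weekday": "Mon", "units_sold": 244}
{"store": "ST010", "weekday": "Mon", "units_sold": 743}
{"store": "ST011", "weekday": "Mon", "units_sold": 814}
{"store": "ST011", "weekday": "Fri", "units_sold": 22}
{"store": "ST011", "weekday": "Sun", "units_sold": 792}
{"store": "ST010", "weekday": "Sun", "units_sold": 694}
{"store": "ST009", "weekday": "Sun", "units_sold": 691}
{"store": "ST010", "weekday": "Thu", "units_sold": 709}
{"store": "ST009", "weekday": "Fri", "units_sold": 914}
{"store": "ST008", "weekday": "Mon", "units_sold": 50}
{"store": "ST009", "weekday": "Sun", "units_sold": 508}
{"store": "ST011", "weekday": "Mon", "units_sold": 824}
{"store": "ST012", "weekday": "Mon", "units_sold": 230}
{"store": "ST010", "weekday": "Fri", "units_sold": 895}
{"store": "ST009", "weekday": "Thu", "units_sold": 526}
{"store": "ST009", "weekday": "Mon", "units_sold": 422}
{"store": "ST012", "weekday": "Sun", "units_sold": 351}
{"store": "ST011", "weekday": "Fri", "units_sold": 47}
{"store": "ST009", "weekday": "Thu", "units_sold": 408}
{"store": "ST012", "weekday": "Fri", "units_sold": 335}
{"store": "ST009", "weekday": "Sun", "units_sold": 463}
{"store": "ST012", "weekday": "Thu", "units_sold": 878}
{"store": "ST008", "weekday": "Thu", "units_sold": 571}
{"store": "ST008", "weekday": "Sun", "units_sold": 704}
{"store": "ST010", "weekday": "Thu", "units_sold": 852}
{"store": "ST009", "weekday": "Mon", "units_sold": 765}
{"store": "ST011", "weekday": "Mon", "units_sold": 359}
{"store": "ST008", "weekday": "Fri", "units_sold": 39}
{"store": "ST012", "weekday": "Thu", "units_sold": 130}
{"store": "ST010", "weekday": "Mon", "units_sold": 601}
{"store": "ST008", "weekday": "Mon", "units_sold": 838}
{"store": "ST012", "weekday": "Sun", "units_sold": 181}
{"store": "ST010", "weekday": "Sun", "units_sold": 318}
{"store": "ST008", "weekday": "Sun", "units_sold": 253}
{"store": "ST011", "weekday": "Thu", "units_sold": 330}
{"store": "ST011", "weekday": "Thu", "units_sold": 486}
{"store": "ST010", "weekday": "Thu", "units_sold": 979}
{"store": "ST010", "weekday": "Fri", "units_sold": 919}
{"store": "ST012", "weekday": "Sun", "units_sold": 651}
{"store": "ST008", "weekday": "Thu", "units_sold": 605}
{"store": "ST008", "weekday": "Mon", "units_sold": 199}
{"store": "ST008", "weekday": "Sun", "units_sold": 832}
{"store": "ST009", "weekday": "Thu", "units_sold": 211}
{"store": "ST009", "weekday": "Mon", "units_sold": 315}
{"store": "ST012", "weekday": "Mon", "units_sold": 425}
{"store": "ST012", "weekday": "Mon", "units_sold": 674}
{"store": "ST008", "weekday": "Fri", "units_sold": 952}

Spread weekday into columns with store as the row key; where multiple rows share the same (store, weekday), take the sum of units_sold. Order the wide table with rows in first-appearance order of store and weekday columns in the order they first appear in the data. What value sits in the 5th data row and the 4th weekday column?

1087

With rows in first-appearance order of store, row 5 is store=ST008. weekday columns in first-appearance order: Fri, Sun, Thu, Mon; column 4 is Mon.
Long rows with store=ST008, weekday=Mon: 50 + 838 + 199 = 1087.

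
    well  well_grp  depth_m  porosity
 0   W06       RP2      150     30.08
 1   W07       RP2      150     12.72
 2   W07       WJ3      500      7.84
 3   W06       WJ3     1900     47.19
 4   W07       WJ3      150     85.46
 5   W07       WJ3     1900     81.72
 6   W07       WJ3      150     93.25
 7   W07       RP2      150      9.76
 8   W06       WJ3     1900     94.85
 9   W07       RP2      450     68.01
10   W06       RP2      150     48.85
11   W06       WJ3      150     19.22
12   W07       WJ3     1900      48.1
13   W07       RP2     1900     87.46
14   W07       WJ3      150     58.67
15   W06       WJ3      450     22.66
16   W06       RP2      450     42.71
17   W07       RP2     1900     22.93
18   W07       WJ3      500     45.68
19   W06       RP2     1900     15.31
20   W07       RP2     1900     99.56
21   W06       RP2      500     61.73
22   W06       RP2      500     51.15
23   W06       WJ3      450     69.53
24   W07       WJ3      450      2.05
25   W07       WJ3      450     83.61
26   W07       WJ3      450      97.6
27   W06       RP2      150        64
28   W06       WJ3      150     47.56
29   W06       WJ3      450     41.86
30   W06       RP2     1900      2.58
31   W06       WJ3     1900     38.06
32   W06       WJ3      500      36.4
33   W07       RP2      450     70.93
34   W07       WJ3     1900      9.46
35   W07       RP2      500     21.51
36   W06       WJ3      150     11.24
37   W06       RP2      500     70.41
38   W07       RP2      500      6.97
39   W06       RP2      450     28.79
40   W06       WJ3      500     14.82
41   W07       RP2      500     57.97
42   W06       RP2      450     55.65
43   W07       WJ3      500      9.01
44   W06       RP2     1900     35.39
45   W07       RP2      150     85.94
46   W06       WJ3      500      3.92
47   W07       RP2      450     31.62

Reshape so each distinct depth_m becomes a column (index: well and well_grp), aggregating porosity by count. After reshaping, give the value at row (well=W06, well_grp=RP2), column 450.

3

Rows with well=W06, well_grp=RP2 and depth_m=450: porosity values are 42.71, 28.79, 55.65.
3 rows match — count = 3.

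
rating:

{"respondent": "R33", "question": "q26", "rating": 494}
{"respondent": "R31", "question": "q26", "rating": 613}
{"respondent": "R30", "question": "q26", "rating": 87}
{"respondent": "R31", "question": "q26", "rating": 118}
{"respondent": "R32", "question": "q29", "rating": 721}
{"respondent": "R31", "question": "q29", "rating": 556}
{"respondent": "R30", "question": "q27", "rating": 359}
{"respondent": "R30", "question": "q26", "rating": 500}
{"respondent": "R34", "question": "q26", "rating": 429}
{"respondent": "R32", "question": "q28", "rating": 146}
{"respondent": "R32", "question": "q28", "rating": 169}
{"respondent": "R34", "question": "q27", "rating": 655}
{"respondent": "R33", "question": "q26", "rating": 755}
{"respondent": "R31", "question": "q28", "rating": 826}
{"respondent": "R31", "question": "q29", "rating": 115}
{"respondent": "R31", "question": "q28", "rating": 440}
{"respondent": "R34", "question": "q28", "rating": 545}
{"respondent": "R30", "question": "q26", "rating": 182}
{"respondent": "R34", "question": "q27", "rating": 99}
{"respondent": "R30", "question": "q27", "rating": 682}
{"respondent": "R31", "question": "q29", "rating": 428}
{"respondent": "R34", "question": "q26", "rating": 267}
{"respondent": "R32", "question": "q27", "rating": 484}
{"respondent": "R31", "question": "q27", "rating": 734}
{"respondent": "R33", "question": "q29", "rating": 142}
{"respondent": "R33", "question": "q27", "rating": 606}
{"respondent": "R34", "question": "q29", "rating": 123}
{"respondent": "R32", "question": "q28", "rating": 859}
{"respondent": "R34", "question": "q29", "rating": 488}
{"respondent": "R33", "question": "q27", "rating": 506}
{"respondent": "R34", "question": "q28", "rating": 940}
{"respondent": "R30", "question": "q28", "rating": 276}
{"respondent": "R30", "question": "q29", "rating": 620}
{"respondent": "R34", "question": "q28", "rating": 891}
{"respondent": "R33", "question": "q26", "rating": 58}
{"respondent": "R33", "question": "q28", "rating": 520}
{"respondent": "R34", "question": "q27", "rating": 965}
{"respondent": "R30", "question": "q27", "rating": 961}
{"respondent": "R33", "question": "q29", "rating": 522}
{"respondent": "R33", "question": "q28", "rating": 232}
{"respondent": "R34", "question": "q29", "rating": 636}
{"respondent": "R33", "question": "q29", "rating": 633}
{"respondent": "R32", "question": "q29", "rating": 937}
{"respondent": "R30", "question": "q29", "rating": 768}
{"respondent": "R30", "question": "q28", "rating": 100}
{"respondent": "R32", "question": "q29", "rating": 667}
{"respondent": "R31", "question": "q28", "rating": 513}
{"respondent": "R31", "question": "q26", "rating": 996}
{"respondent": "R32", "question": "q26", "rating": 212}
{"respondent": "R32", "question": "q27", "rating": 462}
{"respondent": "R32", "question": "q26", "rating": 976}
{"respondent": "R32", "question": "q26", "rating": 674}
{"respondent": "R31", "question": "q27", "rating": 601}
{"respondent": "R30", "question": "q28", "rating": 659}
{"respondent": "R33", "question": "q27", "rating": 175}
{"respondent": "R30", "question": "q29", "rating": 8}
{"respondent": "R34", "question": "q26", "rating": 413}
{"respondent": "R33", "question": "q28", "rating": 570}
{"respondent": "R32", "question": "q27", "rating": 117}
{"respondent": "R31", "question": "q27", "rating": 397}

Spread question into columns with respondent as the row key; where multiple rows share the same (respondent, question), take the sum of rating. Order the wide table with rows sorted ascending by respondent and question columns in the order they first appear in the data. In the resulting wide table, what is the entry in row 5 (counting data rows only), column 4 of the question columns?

With rows sorted ascending by respondent, row 5 is respondent=R34. question columns in first-appearance order: q26, q29, q27, q28; column 4 is q28.
Long rows with respondent=R34, question=q28: 545 + 940 + 891 = 2376.

2376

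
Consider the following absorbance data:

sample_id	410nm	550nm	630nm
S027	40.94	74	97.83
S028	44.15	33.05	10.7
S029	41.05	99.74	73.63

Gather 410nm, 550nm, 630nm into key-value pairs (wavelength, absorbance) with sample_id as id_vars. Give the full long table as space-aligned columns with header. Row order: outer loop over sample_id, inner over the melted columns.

sample_id  wavelength  absorbance
S027       410nm       40.94     
S027       550nm       74        
S027       630nm       97.83     
S028       410nm       44.15     
S028       550nm       33.05     
S028       630nm       10.7      
S029       410nm       41.05     
S029       550nm       99.74     
S029       630nm       73.63     

Each (sample_id, column) pair becomes one row: 3 × 3 = 9 rows.
For example, (S027, 410nm) → absorbance=40.94.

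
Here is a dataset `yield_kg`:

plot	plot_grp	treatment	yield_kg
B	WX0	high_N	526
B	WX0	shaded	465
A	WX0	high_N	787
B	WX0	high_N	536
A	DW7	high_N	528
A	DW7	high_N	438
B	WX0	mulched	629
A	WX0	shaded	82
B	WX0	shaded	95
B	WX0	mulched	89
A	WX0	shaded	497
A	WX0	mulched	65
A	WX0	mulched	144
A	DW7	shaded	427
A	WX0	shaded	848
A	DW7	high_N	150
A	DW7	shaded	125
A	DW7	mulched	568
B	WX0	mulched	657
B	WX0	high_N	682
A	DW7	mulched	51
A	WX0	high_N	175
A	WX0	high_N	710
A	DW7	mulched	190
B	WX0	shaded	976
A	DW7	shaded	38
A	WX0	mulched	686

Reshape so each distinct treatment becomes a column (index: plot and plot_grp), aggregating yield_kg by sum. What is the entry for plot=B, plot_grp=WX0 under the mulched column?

Rows with plot=B, plot_grp=WX0 and treatment=mulched: yield_kg values are 629, 89, 657.
629 + 89 + 657 = 1375.

1375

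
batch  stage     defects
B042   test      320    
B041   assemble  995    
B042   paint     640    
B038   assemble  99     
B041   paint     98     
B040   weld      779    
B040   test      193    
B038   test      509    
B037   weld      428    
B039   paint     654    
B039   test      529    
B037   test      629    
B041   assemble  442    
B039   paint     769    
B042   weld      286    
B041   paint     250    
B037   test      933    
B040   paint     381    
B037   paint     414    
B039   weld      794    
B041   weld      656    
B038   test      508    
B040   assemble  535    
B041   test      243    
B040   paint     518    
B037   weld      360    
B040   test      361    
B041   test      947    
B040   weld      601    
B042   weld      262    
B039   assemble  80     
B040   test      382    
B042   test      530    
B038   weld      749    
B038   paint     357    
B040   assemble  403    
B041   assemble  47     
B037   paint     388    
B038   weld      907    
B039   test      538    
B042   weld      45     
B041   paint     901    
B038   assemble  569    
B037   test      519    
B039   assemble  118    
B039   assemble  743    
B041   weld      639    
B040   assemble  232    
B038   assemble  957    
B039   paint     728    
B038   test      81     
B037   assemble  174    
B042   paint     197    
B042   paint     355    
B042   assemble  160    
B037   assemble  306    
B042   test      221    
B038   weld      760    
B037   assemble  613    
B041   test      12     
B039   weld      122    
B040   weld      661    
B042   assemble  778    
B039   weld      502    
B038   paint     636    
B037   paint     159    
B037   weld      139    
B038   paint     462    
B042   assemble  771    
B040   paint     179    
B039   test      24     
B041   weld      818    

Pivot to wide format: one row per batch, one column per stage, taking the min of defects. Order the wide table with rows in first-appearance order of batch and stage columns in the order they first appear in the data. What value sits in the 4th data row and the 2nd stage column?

232

With rows in first-appearance order of batch, row 4 is batch=B040. stage columns in first-appearance order: test, assemble, paint, weld; column 2 is assemble.
Long rows with batch=B040, stage=assemble: min(535, 403, 232) = 232.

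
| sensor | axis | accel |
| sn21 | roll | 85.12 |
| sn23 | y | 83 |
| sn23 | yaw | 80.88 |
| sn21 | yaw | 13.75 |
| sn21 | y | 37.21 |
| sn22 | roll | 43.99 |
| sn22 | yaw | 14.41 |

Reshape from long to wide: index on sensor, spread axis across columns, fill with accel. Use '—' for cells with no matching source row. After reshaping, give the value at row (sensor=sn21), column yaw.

13.75

The long row with sensor=sn21, axis=yaw has accel=13.75.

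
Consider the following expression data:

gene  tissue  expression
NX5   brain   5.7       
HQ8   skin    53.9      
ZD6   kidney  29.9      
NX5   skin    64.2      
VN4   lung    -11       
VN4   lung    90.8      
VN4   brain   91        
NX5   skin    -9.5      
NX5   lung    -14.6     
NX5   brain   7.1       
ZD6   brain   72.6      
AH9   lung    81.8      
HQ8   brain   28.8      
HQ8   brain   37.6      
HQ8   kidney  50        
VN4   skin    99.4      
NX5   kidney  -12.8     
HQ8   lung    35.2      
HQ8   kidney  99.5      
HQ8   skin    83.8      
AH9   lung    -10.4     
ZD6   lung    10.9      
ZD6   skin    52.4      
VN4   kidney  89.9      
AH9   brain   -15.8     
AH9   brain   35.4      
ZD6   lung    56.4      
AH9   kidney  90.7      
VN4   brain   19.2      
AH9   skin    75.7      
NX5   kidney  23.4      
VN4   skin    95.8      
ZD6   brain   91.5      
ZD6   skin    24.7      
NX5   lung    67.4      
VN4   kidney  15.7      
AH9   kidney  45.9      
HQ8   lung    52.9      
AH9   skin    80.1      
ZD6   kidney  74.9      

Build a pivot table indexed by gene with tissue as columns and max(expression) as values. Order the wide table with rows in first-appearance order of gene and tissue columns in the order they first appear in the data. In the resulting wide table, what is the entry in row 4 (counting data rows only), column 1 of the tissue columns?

91

With rows in first-appearance order of gene, row 4 is gene=VN4. tissue columns in first-appearance order: brain, skin, kidney, lung; column 1 is brain.
Long rows with gene=VN4, tissue=brain: max(91, 19.2) = 91.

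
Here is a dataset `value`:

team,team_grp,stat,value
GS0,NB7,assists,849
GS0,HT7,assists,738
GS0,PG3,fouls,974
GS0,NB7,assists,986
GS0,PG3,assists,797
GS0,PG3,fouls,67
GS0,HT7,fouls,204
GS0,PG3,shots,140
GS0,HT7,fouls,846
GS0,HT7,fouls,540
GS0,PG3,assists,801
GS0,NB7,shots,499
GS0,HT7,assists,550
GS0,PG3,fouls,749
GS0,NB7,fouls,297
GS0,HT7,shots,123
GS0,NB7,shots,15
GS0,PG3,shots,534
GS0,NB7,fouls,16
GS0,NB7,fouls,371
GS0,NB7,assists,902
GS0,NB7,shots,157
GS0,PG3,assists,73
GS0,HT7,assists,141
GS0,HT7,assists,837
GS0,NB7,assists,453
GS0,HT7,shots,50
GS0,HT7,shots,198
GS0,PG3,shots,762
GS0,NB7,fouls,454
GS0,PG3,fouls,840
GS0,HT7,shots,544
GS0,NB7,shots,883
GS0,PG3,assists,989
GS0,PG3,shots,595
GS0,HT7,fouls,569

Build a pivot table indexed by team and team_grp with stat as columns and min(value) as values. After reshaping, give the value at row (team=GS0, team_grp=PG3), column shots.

Rows with team=GS0, team_grp=PG3 and stat=shots: value values are 140, 534, 762, 595.
min(140, 534, 762, 595) = 140.

140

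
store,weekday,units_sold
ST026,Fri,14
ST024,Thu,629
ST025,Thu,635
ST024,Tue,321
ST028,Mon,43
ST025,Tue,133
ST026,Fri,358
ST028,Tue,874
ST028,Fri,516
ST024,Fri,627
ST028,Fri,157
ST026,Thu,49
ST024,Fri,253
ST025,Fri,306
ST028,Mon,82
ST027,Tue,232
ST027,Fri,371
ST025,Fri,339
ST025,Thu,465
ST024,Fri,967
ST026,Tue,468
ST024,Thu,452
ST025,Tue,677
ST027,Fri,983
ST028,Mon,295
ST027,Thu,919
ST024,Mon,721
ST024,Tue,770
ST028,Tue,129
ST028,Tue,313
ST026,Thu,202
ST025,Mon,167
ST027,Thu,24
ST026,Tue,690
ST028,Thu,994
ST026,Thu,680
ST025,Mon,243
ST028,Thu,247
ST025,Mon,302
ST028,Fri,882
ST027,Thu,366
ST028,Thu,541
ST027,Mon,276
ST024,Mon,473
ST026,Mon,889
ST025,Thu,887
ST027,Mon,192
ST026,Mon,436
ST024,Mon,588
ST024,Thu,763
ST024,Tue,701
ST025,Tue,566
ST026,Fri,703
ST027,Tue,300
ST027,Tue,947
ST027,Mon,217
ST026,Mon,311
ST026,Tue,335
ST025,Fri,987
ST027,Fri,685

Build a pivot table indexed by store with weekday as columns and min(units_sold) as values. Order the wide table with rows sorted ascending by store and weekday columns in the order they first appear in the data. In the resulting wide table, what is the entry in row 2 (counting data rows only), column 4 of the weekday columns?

167

With rows sorted ascending by store, row 2 is store=ST025. weekday columns in first-appearance order: Fri, Thu, Tue, Mon; column 4 is Mon.
Long rows with store=ST025, weekday=Mon: min(167, 243, 302) = 167.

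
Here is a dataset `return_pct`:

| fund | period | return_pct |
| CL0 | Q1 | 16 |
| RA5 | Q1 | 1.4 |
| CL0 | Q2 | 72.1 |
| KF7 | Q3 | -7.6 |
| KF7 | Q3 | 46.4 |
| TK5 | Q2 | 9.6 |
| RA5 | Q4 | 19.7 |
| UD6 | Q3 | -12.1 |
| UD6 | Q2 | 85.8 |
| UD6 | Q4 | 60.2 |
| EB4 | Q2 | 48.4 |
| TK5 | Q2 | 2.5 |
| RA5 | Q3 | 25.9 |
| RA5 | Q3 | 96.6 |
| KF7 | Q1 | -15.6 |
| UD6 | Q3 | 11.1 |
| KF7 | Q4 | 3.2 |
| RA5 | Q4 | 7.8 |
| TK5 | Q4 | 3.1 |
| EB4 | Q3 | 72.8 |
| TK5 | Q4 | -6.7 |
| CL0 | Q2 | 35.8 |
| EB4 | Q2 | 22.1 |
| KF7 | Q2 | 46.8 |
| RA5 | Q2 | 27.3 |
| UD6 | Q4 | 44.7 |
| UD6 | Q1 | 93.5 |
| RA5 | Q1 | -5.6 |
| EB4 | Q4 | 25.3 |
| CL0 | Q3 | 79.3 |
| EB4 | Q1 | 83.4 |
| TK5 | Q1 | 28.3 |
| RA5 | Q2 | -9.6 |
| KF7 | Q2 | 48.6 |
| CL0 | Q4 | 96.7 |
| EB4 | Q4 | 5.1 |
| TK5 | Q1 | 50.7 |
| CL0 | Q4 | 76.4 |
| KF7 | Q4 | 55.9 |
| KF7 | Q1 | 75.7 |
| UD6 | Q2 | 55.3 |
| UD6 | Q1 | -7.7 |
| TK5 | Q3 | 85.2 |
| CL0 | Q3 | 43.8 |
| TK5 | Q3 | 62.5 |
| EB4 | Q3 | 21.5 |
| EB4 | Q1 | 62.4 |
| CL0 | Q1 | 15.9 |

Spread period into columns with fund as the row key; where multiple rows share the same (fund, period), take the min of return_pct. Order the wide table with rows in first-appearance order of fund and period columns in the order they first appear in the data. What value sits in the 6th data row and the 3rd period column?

With rows in first-appearance order of fund, row 6 is fund=EB4. period columns in first-appearance order: Q1, Q2, Q3, Q4; column 3 is Q3.
Long rows with fund=EB4, period=Q3: min(72.8, 21.5) = 21.5.

21.5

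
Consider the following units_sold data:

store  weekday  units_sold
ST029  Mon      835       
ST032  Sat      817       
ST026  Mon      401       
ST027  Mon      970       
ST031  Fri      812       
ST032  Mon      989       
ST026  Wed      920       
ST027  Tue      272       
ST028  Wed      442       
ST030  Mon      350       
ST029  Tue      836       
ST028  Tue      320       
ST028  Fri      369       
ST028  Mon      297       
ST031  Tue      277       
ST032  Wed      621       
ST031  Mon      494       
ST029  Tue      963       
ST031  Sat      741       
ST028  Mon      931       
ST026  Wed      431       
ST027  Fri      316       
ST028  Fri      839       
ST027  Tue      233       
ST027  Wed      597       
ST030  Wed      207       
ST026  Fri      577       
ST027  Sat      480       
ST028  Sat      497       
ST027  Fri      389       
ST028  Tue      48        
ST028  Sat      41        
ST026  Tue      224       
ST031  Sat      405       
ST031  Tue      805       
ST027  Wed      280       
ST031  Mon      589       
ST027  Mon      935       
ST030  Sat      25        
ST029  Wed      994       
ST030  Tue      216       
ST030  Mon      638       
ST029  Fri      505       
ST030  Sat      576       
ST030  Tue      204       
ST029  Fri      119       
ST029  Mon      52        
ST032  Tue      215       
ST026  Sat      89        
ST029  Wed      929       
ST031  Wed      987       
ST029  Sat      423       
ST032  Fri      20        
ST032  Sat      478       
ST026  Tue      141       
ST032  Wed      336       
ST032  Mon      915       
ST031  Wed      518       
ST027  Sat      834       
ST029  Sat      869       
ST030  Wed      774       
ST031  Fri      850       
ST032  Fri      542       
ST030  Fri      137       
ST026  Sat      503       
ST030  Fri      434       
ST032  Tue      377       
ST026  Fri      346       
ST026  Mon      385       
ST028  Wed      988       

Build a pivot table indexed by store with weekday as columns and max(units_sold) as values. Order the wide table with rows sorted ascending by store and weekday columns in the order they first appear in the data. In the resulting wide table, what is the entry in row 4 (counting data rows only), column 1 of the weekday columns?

With rows sorted ascending by store, row 4 is store=ST029. weekday columns in first-appearance order: Mon, Sat, Fri, Wed, Tue; column 1 is Mon.
Long rows with store=ST029, weekday=Mon: max(835, 52) = 835.

835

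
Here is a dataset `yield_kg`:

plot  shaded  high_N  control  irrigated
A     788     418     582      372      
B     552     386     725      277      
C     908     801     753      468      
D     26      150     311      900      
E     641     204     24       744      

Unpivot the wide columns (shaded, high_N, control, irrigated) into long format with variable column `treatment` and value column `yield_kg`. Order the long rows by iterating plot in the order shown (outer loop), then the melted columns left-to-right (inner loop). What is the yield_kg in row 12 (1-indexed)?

20 rows total (5 × 4). Row 12: index ⌊(12-1)/4⌋ = 2 into plot → C; (12-1) mod 4 = 3 into the melted columns → irrigated.
So row 12 is (C, irrigated, 468); yield_kg = 468.

468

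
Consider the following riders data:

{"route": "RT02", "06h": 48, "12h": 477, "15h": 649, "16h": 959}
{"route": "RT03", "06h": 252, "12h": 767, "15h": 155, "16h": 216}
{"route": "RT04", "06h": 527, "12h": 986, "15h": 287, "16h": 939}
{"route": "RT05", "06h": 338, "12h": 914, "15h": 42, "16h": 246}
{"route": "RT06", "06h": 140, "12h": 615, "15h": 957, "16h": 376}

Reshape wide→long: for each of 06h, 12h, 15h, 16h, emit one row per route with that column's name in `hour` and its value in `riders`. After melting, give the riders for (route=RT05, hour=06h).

Unpivoting turns each (route, wide-column) pair into one long row.
The wide cell at row RT05, column 06h holds 338, so the long row (RT05, 06h) has riders=338.

338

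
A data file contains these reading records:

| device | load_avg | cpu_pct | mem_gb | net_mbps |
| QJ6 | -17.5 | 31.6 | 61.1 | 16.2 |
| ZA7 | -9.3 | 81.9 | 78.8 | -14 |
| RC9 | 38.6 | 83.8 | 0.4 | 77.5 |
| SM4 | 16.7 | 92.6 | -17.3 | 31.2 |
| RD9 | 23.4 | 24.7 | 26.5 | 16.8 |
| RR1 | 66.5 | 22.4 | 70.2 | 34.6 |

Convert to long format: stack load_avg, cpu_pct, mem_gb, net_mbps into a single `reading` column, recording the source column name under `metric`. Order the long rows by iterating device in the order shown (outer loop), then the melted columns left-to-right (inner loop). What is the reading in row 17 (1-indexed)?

24 rows total (6 × 4). Row 17: index ⌊(17-1)/4⌋ = 4 into device → RD9; (17-1) mod 4 = 0 into the melted columns → load_avg.
So row 17 is (RD9, load_avg, 23.4); reading = 23.4.

23.4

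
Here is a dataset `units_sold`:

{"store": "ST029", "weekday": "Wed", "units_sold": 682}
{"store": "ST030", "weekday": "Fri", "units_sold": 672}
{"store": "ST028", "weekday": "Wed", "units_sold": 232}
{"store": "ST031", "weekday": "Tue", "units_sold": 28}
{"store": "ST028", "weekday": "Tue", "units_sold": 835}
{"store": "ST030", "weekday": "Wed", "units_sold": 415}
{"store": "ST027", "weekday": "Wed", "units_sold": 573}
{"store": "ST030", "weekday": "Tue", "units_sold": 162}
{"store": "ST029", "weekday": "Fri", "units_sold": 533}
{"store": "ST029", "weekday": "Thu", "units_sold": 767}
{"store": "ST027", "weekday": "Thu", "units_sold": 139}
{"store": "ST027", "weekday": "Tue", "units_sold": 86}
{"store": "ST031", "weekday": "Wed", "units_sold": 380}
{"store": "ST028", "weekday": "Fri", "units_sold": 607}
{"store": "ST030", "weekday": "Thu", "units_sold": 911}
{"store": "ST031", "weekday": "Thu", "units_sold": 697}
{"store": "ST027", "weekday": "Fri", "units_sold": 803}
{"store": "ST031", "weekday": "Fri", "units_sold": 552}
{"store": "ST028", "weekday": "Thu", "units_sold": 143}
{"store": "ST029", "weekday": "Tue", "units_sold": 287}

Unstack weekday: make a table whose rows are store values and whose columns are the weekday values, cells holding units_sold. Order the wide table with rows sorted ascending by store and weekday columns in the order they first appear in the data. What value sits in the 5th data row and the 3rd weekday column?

28

With rows sorted ascending by store, row 5 is store=ST031. weekday columns in first-appearance order: Wed, Fri, Tue, Thu; column 3 is Tue.
Long rows with store=ST031, weekday=Tue: units_sold = 28.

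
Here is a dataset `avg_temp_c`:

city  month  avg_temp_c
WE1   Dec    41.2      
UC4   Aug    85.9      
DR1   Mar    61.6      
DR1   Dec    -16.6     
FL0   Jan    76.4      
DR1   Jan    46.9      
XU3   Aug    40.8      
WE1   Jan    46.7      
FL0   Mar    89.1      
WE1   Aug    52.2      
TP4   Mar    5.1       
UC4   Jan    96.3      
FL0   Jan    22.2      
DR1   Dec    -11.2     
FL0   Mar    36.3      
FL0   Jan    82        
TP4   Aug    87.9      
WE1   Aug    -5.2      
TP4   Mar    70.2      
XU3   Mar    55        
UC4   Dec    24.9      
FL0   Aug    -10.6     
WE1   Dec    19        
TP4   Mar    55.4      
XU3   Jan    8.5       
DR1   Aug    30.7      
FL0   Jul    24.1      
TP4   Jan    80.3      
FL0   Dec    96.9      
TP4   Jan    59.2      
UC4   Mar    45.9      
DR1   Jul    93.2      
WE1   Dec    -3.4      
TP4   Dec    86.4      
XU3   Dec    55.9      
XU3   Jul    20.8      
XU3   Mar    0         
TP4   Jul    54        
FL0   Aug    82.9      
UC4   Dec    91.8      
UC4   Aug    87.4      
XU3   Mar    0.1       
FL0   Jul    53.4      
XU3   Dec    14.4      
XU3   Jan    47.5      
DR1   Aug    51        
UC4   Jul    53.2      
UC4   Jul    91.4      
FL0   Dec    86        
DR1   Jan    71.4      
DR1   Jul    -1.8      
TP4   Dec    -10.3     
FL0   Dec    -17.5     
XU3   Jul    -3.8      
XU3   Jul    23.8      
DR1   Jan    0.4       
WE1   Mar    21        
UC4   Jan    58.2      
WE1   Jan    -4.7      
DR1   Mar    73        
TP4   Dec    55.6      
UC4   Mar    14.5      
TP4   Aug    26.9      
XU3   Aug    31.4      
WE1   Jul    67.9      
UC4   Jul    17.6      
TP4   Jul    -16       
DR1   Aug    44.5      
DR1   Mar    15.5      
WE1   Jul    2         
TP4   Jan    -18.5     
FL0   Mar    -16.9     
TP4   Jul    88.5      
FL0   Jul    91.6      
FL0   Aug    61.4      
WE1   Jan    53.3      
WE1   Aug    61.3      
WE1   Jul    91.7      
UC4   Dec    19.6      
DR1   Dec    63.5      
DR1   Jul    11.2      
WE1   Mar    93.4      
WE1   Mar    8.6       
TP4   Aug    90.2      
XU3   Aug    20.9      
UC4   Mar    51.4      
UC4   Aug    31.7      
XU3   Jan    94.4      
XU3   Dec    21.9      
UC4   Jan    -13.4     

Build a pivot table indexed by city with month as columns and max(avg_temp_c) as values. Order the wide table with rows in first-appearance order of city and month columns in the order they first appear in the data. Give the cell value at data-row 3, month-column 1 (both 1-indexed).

63.5

With rows in first-appearance order of city, row 3 is city=DR1. month columns in first-appearance order: Dec, Aug, Mar, Jan, Jul; column 1 is Dec.
Long rows with city=DR1, month=Dec: max(-16.6, -11.2, 63.5) = 63.5.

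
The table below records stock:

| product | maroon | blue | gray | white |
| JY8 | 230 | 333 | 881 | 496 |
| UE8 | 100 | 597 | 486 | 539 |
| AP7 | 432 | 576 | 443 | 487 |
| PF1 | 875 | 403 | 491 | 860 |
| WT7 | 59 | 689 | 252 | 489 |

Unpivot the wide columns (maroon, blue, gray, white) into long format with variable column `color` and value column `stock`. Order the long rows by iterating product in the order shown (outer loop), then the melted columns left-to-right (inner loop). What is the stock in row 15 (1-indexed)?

491

20 rows total (5 × 4). Row 15: index ⌊(15-1)/4⌋ = 3 into product → PF1; (15-1) mod 4 = 2 into the melted columns → gray.
So row 15 is (PF1, gray, 491); stock = 491.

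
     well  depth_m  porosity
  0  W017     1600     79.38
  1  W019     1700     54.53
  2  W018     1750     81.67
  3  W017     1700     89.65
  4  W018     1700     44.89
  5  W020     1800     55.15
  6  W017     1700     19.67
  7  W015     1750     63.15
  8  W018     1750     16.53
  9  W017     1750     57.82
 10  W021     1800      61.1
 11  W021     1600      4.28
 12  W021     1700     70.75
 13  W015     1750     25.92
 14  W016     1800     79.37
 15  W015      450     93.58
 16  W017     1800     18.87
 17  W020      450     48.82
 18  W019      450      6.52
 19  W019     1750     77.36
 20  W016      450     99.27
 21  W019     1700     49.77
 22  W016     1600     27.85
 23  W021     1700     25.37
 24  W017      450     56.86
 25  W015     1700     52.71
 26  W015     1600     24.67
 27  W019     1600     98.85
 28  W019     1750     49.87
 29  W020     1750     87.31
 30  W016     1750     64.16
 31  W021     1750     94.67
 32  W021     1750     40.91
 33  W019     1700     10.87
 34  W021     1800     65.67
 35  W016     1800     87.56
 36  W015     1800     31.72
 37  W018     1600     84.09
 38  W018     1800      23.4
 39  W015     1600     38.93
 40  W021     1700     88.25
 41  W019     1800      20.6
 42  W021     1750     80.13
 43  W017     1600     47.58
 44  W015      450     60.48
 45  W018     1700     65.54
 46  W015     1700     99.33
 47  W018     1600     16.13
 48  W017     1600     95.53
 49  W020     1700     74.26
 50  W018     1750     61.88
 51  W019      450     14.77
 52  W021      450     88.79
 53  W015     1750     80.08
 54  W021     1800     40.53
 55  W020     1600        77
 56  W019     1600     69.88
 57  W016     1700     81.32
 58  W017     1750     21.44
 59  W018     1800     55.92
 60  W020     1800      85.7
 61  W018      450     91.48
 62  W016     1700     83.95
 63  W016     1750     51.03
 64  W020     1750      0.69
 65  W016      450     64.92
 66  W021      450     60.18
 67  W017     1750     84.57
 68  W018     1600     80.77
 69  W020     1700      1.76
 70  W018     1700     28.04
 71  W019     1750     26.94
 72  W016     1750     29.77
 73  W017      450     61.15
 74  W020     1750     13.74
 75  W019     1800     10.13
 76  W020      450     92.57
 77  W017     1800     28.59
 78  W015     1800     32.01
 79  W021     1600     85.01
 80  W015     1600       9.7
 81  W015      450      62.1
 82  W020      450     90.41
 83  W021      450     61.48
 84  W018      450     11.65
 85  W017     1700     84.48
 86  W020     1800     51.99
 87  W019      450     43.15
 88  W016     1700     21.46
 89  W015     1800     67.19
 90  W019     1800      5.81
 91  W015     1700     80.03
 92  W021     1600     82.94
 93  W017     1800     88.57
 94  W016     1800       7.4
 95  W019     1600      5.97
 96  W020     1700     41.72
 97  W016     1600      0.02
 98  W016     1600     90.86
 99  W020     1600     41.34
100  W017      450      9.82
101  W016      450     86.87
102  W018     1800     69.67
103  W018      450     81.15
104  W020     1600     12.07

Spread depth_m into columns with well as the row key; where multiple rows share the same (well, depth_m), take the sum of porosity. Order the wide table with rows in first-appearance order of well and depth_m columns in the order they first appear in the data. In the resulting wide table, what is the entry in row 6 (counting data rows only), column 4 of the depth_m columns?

With rows in first-appearance order of well, row 6 is well=W021. depth_m columns in first-appearance order: 1600, 1700, 1750, 1800, 450; column 4 is 1800.
Long rows with well=W021, depth_m=1800: 61.1 + 65.67 + 40.53 = 167.30.

167.30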